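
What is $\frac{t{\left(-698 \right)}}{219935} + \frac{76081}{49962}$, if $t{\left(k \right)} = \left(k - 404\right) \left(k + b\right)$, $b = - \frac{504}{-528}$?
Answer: $\frac{11022177961}{2197678494} \approx 5.0154$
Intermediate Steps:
$b = \frac{21}{22}$ ($b = \left(-504\right) \left(- \frac{1}{528}\right) = \frac{21}{22} \approx 0.95455$)
$t{\left(k \right)} = \left(-404 + k\right) \left(\frac{21}{22} + k\right)$ ($t{\left(k \right)} = \left(k - 404\right) \left(k + \frac{21}{22}\right) = \left(-404 + k\right) \left(\frac{21}{22} + k\right)$)
$\frac{t{\left(-698 \right)}}{219935} + \frac{76081}{49962} = \frac{- \frac{4242}{11} + \left(-698\right)^{2} - - \frac{3094583}{11}}{219935} + \frac{76081}{49962} = \left(- \frac{4242}{11} + 487204 + \frac{3094583}{11}\right) \frac{1}{219935} + 76081 \cdot \frac{1}{49962} = \frac{8449585}{11} \cdot \frac{1}{219935} + \frac{76081}{49962} = \frac{1689917}{483857} + \frac{76081}{49962} = \frac{11022177961}{2197678494}$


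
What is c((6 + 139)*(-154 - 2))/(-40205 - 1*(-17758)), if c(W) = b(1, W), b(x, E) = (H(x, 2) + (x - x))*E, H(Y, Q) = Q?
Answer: 45240/22447 ≈ 2.0154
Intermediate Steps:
b(x, E) = 2*E (b(x, E) = (2 + (x - x))*E = (2 + 0)*E = 2*E)
c(W) = 2*W
c((6 + 139)*(-154 - 2))/(-40205 - 1*(-17758)) = (2*((6 + 139)*(-154 - 2)))/(-40205 - 1*(-17758)) = (2*(145*(-156)))/(-40205 + 17758) = (2*(-22620))/(-22447) = -45240*(-1/22447) = 45240/22447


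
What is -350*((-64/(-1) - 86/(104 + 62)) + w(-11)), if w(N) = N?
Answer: -1524600/83 ≈ -18369.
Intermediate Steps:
-350*((-64/(-1) - 86/(104 + 62)) + w(-11)) = -350*((-64/(-1) - 86/(104 + 62)) - 11) = -350*((-64*(-1) - 86/166) - 11) = -350*((64 - 86*1/166) - 11) = -350*((64 - 43/83) - 11) = -350*(5269/83 - 11) = -350*4356/83 = -1524600/83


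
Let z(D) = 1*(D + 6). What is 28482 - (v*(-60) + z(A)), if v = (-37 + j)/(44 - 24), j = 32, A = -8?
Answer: 28469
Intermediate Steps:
z(D) = 6 + D (z(D) = 1*(6 + D) = 6 + D)
v = -1/4 (v = (-37 + 32)/(44 - 24) = -5/20 = -5*1/20 = -1/4 ≈ -0.25000)
28482 - (v*(-60) + z(A)) = 28482 - (-1/4*(-60) + (6 - 8)) = 28482 - (15 - 2) = 28482 - 1*13 = 28482 - 13 = 28469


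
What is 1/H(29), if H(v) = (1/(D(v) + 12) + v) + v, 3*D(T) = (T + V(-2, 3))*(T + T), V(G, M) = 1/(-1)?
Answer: 1660/96283 ≈ 0.017241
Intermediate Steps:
V(G, M) = -1
D(T) = 2*T*(-1 + T)/3 (D(T) = ((T - 1)*(T + T))/3 = ((-1 + T)*(2*T))/3 = (2*T*(-1 + T))/3 = 2*T*(-1 + T)/3)
H(v) = 1/(12 + 2*v*(-1 + v)/3) + 2*v (H(v) = (1/(2*v*(-1 + v)/3 + 12) + v) + v = (1/(12 + 2*v*(-1 + v)/3) + v) + v = (v + 1/(12 + 2*v*(-1 + v)/3)) + v = 1/(12 + 2*v*(-1 + v)/3) + 2*v)
1/H(29) = 1/((3 + 72*29 + 4*29²*(-1 + 29))/(2*(18 + 29*(-1 + 29)))) = 1/((3 + 2088 + 4*841*28)/(2*(18 + 29*28))) = 1/((3 + 2088 + 94192)/(2*(18 + 812))) = 1/((½)*96283/830) = 1/((½)*(1/830)*96283) = 1/(96283/1660) = 1660/96283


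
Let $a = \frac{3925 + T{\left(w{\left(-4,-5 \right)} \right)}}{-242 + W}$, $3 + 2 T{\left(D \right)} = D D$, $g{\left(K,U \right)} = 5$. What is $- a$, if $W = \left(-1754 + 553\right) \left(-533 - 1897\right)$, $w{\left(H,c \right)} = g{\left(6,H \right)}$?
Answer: $- \frac{984}{729547} \approx -0.0013488$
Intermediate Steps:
$w{\left(H,c \right)} = 5$
$W = 2918430$ ($W = \left(-1201\right) \left(-2430\right) = 2918430$)
$T{\left(D \right)} = - \frac{3}{2} + \frac{D^{2}}{2}$ ($T{\left(D \right)} = - \frac{3}{2} + \frac{D D}{2} = - \frac{3}{2} + \frac{D^{2}}{2}$)
$a = \frac{984}{729547}$ ($a = \frac{3925 - \left(\frac{3}{2} - \frac{5^{2}}{2}\right)}{-242 + 2918430} = \frac{3925 + \left(- \frac{3}{2} + \frac{1}{2} \cdot 25\right)}{2918188} = \left(3925 + \left(- \frac{3}{2} + \frac{25}{2}\right)\right) \frac{1}{2918188} = \left(3925 + 11\right) \frac{1}{2918188} = 3936 \cdot \frac{1}{2918188} = \frac{984}{729547} \approx 0.0013488$)
$- a = \left(-1\right) \frac{984}{729547} = - \frac{984}{729547}$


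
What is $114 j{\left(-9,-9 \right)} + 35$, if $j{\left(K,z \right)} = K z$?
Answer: $9269$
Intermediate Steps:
$114 j{\left(-9,-9 \right)} + 35 = 114 \left(\left(-9\right) \left(-9\right)\right) + 35 = 114 \cdot 81 + 35 = 9234 + 35 = 9269$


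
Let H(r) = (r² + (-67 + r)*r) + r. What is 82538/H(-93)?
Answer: 41269/11718 ≈ 3.5218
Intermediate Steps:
H(r) = r + r² + r*(-67 + r) (H(r) = (r² + r*(-67 + r)) + r = r + r² + r*(-67 + r))
82538/H(-93) = 82538/((2*(-93)*(-33 - 93))) = 82538/((2*(-93)*(-126))) = 82538/23436 = 82538*(1/23436) = 41269/11718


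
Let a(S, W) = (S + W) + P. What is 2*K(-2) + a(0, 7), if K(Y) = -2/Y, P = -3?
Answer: 6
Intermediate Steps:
a(S, W) = -3 + S + W (a(S, W) = (S + W) - 3 = -3 + S + W)
2*K(-2) + a(0, 7) = 2*(-2/(-2)) + (-3 + 0 + 7) = 2*(-2*(-1/2)) + 4 = 2*1 + 4 = 2 + 4 = 6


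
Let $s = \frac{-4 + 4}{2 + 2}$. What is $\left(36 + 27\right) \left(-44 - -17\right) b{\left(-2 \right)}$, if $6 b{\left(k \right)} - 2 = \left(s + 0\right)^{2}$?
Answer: $-567$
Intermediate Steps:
$s = 0$ ($s = \frac{0}{4} = 0 \cdot \frac{1}{4} = 0$)
$b{\left(k \right)} = \frac{1}{3}$ ($b{\left(k \right)} = \frac{1}{3} + \frac{\left(0 + 0\right)^{2}}{6} = \frac{1}{3} + \frac{0^{2}}{6} = \frac{1}{3} + \frac{1}{6} \cdot 0 = \frac{1}{3} + 0 = \frac{1}{3}$)
$\left(36 + 27\right) \left(-44 - -17\right) b{\left(-2 \right)} = \left(36 + 27\right) \left(-44 - -17\right) \frac{1}{3} = 63 \left(-44 + 17\right) \frac{1}{3} = 63 \left(-27\right) \frac{1}{3} = \left(-1701\right) \frac{1}{3} = -567$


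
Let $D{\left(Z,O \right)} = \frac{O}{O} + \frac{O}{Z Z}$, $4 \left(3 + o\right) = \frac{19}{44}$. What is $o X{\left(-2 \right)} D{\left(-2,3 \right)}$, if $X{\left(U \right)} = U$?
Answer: $\frac{3563}{352} \approx 10.122$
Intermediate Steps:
$o = - \frac{509}{176}$ ($o = -3 + \frac{19 \cdot \frac{1}{44}}{4} = -3 + \frac{1}{4} \cdot \frac{19}{44} = -3 + \frac{19}{176} = - \frac{509}{176} \approx -2.892$)
$D{\left(Z,O \right)} = 1 + \frac{O}{Z^{2}}$
$o X{\left(-2 \right)} D{\left(-2,3 \right)} = \left(- \frac{509}{176}\right) \left(-2\right) \left(1 + \frac{3}{4}\right) = \frac{509 \left(1 + 3 \cdot \frac{1}{4}\right)}{88} = \frac{509 \left(1 + \frac{3}{4}\right)}{88} = \frac{509}{88} \cdot \frac{7}{4} = \frac{3563}{352}$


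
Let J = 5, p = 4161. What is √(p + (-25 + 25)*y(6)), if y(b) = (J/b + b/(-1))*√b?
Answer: √4161 ≈ 64.506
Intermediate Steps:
y(b) = √b*(-b + 5/b) (y(b) = (5/b + b/(-1))*√b = (5/b + b*(-1))*√b = (5/b - b)*√b = (-b + 5/b)*√b = √b*(-b + 5/b))
√(p + (-25 + 25)*y(6)) = √(4161 + (-25 + 25)*((5 - 1*6²)/√6)) = √(4161 + 0*((√6/6)*(5 - 1*36))) = √(4161 + 0*((√6/6)*(5 - 36))) = √(4161 + 0*((√6/6)*(-31))) = √(4161 + 0*(-31*√6/6)) = √(4161 + 0) = √4161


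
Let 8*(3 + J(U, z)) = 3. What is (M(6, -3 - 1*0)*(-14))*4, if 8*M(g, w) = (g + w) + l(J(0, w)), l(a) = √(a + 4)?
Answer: -21 - 7*√22/4 ≈ -29.208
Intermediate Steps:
J(U, z) = -21/8 (J(U, z) = -3 + (⅛)*3 = -3 + 3/8 = -21/8)
l(a) = √(4 + a)
M(g, w) = g/8 + w/8 + √22/32 (M(g, w) = ((g + w) + √(4 - 21/8))/8 = ((g + w) + √(11/8))/8 = ((g + w) + √22/4)/8 = (g + w + √22/4)/8 = g/8 + w/8 + √22/32)
(M(6, -3 - 1*0)*(-14))*4 = (((⅛)*6 + (-3 - 1*0)/8 + √22/32)*(-14))*4 = ((¾ + (-3 + 0)/8 + √22/32)*(-14))*4 = ((¾ + (⅛)*(-3) + √22/32)*(-14))*4 = ((¾ - 3/8 + √22/32)*(-14))*4 = ((3/8 + √22/32)*(-14))*4 = (-21/4 - 7*√22/16)*4 = -21 - 7*√22/4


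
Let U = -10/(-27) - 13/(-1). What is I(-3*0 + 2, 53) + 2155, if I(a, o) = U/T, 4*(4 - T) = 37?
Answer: 1220441/567 ≈ 2152.5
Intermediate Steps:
T = -21/4 (T = 4 - 1/4*37 = 4 - 37/4 = -21/4 ≈ -5.2500)
U = 361/27 (U = -10*(-1/27) - 13*(-1) = 10/27 + 13 = 361/27 ≈ 13.370)
I(a, o) = -1444/567 (I(a, o) = 361/(27*(-21/4)) = (361/27)*(-4/21) = -1444/567)
I(-3*0 + 2, 53) + 2155 = -1444/567 + 2155 = 1220441/567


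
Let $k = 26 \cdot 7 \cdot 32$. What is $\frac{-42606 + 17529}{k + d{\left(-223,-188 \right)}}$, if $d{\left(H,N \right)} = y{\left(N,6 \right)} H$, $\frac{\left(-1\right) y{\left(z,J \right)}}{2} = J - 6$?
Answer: $- \frac{1929}{448} \approx -4.3058$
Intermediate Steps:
$y{\left(z,J \right)} = 12 - 2 J$ ($y{\left(z,J \right)} = - 2 \left(J - 6\right) = - 2 \left(-6 + J\right) = 12 - 2 J$)
$d{\left(H,N \right)} = 0$ ($d{\left(H,N \right)} = \left(12 - 12\right) H = 0 H = 0$)
$k = 5824$ ($k = 182 \cdot 32 = 5824$)
$\frac{-42606 + 17529}{k + d{\left(-223,-188 \right)}} = \frac{-42606 + 17529}{5824 + 0} = - \frac{25077}{5824} = \left(-25077\right) \frac{1}{5824} = - \frac{1929}{448}$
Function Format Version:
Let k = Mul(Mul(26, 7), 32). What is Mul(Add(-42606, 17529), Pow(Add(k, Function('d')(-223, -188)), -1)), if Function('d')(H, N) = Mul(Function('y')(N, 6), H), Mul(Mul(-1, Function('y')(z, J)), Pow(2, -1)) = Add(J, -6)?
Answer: Rational(-1929, 448) ≈ -4.3058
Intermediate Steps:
Function('y')(z, J) = Add(12, Mul(-2, J)) (Function('y')(z, J) = Mul(-2, Add(J, -6)) = Mul(-2, Add(-6, J)) = Add(12, Mul(-2, J)))
Function('d')(H, N) = 0 (Function('d')(H, N) = Mul(Add(12, Mul(-2, 6)), H) = Mul(Add(12, -12), H) = Mul(0, H) = 0)
k = 5824 (k = Mul(182, 32) = 5824)
Mul(Add(-42606, 17529), Pow(Add(k, Function('d')(-223, -188)), -1)) = Mul(Add(-42606, 17529), Pow(Add(5824, 0), -1)) = Mul(-25077, Pow(5824, -1)) = Mul(-25077, Rational(1, 5824)) = Rational(-1929, 448)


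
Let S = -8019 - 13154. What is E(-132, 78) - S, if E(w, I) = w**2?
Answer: 38597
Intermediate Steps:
S = -21173
E(-132, 78) - S = (-132)**2 - 1*(-21173) = 17424 + 21173 = 38597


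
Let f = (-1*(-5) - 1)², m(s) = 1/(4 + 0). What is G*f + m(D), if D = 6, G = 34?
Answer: 2177/4 ≈ 544.25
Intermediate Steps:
m(s) = ¼ (m(s) = 1/4 = ¼)
f = 16 (f = (5 - 1)² = 4² = 16)
G*f + m(D) = 34*16 + ¼ = 544 + ¼ = 2177/4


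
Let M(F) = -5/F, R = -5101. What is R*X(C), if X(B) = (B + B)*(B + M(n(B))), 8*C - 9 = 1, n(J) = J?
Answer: 280555/8 ≈ 35069.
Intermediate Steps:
C = 5/4 (C = 9/8 + (⅛)*1 = 9/8 + ⅛ = 5/4 ≈ 1.2500)
X(B) = 2*B*(B - 5/B) (X(B) = (B + B)*(B - 5/B) = (2*B)*(B - 5/B) = 2*B*(B - 5/B))
R*X(C) = -5101*(-10 + 2*(5/4)²) = -5101*(-10 + 2*(25/16)) = -5101*(-10 + 25/8) = -5101*(-55/8) = 280555/8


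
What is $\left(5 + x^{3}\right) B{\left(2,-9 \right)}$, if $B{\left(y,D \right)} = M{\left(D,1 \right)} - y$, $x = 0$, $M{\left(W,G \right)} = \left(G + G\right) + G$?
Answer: $5$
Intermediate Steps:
$M{\left(W,G \right)} = 3 G$ ($M{\left(W,G \right)} = 2 G + G = 3 G$)
$B{\left(y,D \right)} = 3 - y$ ($B{\left(y,D \right)} = 3 \cdot 1 - y = 3 - y$)
$\left(5 + x^{3}\right) B{\left(2,-9 \right)} = \left(5 + 0^{3}\right) \left(3 - 2\right) = \left(5 + 0\right) \left(3 - 2\right) = 5 \cdot 1 = 5$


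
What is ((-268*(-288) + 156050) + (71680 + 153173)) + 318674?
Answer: 776761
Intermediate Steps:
((-268*(-288) + 156050) + (71680 + 153173)) + 318674 = ((77184 + 156050) + 224853) + 318674 = (233234 + 224853) + 318674 = 458087 + 318674 = 776761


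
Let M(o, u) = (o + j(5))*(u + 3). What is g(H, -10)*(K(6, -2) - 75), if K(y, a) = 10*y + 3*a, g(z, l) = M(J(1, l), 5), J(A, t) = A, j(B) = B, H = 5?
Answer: -1008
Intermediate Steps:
M(o, u) = (3 + u)*(5 + o) (M(o, u) = (o + 5)*(u + 3) = (5 + o)*(3 + u) = (3 + u)*(5 + o))
g(z, l) = 48 (g(z, l) = 15 + 3*1 + 5*5 + 1*5 = 15 + 3 + 25 + 5 = 48)
K(y, a) = 3*a + 10*y
g(H, -10)*(K(6, -2) - 75) = 48*((3*(-2) + 10*6) - 75) = 48*((-6 + 60) - 75) = 48*(54 - 75) = 48*(-21) = -1008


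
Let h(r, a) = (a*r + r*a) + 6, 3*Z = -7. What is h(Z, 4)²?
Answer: 1444/9 ≈ 160.44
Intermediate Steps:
Z = -7/3 (Z = (⅓)*(-7) = -7/3 ≈ -2.3333)
h(r, a) = 6 + 2*a*r (h(r, a) = (a*r + a*r) + 6 = 2*a*r + 6 = 6 + 2*a*r)
h(Z, 4)² = (6 + 2*4*(-7/3))² = (6 - 56/3)² = (-38/3)² = 1444/9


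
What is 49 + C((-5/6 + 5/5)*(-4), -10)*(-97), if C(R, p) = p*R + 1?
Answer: -2084/3 ≈ -694.67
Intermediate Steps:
C(R, p) = 1 + R*p (C(R, p) = R*p + 1 = 1 + R*p)
49 + C((-5/6 + 5/5)*(-4), -10)*(-97) = 49 + (1 + ((-5/6 + 5/5)*(-4))*(-10))*(-97) = 49 + (1 + ((-5*⅙ + 5*(⅕))*(-4))*(-10))*(-97) = 49 + (1 + ((-⅚ + 1)*(-4))*(-10))*(-97) = 49 + (1 + ((⅙)*(-4))*(-10))*(-97) = 49 + (1 - ⅔*(-10))*(-97) = 49 + (1 + 20/3)*(-97) = 49 + (23/3)*(-97) = 49 - 2231/3 = -2084/3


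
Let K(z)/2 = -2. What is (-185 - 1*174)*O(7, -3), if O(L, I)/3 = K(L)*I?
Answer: -12924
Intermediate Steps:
K(z) = -4 (K(z) = 2*(-2) = -4)
O(L, I) = -12*I (O(L, I) = 3*(-4*I) = -12*I)
(-185 - 1*174)*O(7, -3) = (-185 - 1*174)*(-12*(-3)) = (-185 - 174)*36 = -359*36 = -12924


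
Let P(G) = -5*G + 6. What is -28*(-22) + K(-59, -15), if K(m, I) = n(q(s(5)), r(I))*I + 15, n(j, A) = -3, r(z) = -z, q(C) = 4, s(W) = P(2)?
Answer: 676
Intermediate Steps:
P(G) = 6 - 5*G
s(W) = -4 (s(W) = 6 - 5*2 = 6 - 10 = -4)
K(m, I) = 15 - 3*I (K(m, I) = -3*I + 15 = 15 - 3*I)
-28*(-22) + K(-59, -15) = -28*(-22) + (15 - 3*(-15)) = 616 + (15 + 45) = 616 + 60 = 676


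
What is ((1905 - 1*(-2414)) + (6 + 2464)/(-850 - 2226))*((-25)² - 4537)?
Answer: -12990552972/769 ≈ -1.6893e+7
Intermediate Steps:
((1905 - 1*(-2414)) + (6 + 2464)/(-850 - 2226))*((-25)² - 4537) = ((1905 + 2414) + 2470/(-3076))*(625 - 4537) = (4319 + 2470*(-1/3076))*(-3912) = (4319 - 1235/1538)*(-3912) = (6641387/1538)*(-3912) = -12990552972/769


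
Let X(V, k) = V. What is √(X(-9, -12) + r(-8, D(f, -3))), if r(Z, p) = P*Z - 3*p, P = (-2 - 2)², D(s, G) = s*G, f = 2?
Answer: I*√119 ≈ 10.909*I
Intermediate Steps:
D(s, G) = G*s
P = 16 (P = (-4)² = 16)
r(Z, p) = -3*p + 16*Z (r(Z, p) = 16*Z - 3*p = -3*p + 16*Z)
√(X(-9, -12) + r(-8, D(f, -3))) = √(-9 + (-(-9)*2 + 16*(-8))) = √(-9 + (-3*(-6) - 128)) = √(-9 + (18 - 128)) = √(-9 - 110) = √(-119) = I*√119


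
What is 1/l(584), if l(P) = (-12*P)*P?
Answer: -1/4092672 ≈ -2.4434e-7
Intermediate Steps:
l(P) = -12*P²
1/l(584) = 1/(-12*584²) = 1/(-12*341056) = 1/(-4092672) = -1/4092672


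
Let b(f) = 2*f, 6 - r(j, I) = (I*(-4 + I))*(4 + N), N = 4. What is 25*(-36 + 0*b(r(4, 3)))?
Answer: -900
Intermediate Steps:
r(j, I) = 6 - 8*I*(-4 + I) (r(j, I) = 6 - I*(-4 + I)*(4 + 4) = 6 - I*(-4 + I)*8 = 6 - 8*I*(-4 + I))
25*(-36 + 0*b(r(4, 3))) = 25*(-36 + 0*(2*(6 - 8*3² + 32*3))) = 25*(-36 + 0*(2*(6 - 8*9 + 96))) = 25*(-36 + 0*(2*(6 - 72 + 96))) = 25*(-36 + 0*(2*30)) = 25*(-36 + 0*60) = 25*(-36 + 0) = 25*(-36) = -900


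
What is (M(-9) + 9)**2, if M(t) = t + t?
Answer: 81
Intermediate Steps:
M(t) = 2*t
(M(-9) + 9)**2 = (2*(-9) + 9)**2 = (-18 + 9)**2 = (-9)**2 = 81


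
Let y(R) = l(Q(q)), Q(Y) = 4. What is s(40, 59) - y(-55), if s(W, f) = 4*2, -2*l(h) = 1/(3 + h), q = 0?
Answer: 113/14 ≈ 8.0714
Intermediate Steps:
l(h) = -1/(2*(3 + h))
y(R) = -1/14 (y(R) = -1/(6 + 2*4) = -1/(6 + 8) = -1/14)
s(W, f) = 8
s(40, 59) - y(-55) = 8 - 1*(-1/14) = 8 + 1/14 = 113/14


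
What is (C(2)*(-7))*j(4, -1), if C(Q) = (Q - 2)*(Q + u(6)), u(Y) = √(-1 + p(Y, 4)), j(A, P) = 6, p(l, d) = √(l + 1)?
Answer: 0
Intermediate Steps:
p(l, d) = √(1 + l)
u(Y) = √(-1 + √(1 + Y))
C(Q) = (-2 + Q)*(Q + √(-1 + √7)) (C(Q) = (Q - 2)*(Q + √(-1 + √(1 + 6))) = (-2 + Q)*(Q + √(-1 + √7)))
(C(2)*(-7))*j(4, -1) = ((2² - 2*2 - 2*√(-1 + √7) + 2*√(-1 + √7))*(-7))*6 = ((4 - 4 - 2*√(-1 + √7) + 2*√(-1 + √7))*(-7))*6 = (0*(-7))*6 = 0*6 = 0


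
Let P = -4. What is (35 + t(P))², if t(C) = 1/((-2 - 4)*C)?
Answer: 707281/576 ≈ 1227.9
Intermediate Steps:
t(C) = -1/(6*C) (t(C) = 1/(-6*C) = -1/(6*C))
(35 + t(P))² = (35 - ⅙/(-4))² = (35 - ⅙*(-¼))² = (35 + 1/24)² = (841/24)² = 707281/576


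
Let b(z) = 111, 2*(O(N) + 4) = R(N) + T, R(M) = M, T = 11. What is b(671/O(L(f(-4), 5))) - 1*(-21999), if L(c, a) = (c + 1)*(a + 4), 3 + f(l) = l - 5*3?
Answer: 22110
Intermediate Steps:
f(l) = -18 + l (f(l) = -3 + (l - 5*3) = -3 + (l - 15) = -3 + (-15 + l) = -18 + l)
L(c, a) = (1 + c)*(4 + a)
O(N) = 3/2 + N/2 (O(N) = -4 + (N + 11)/2 = -4 + (11 + N)/2 = -4 + (11/2 + N/2) = 3/2 + N/2)
b(671/O(L(f(-4), 5))) - 1*(-21999) = 111 - 1*(-21999) = 111 + 21999 = 22110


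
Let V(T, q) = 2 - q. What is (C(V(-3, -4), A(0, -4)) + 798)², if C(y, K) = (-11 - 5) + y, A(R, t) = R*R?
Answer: 620944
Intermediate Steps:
A(R, t) = R²
C(y, K) = -16 + y
(C(V(-3, -4), A(0, -4)) + 798)² = ((-16 + (2 - 1*(-4))) + 798)² = ((-16 + (2 + 4)) + 798)² = ((-16 + 6) + 798)² = (-10 + 798)² = 788² = 620944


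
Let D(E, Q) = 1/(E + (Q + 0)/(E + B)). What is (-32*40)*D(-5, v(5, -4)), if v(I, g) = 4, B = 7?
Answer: 1280/3 ≈ 426.67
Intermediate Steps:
D(E, Q) = 1/(E + Q/(7 + E)) (D(E, Q) = 1/(E + (Q + 0)/(E + 7)) = 1/(E + Q/(7 + E)))
(-32*40)*D(-5, v(5, -4)) = (-32*40)*((7 - 5)/(4 + (-5)² + 7*(-5))) = -1280*2/(4 + 25 - 35) = -1280*2/(-6) = -(-640)*2/3 = -1280*(-⅓) = 1280/3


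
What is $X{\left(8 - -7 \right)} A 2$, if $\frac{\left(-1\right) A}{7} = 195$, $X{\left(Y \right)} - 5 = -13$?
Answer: $21840$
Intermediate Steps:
$X{\left(Y \right)} = -8$ ($X{\left(Y \right)} = 5 - 13 = -8$)
$A = -1365$ ($A = \left(-7\right) 195 = -1365$)
$X{\left(8 - -7 \right)} A 2 = \left(-8\right) \left(-1365\right) 2 = 10920 \cdot 2 = 21840$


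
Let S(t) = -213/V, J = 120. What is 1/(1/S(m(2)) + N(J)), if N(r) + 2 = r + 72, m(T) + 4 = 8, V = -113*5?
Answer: 213/41035 ≈ 0.0051907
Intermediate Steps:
V = -565
m(T) = 4 (m(T) = -4 + 8 = 4)
N(r) = 70 + r (N(r) = -2 + (r + 72) = -2 + (72 + r) = 70 + r)
S(t) = 213/565 (S(t) = -213/(-565) = -213*(-1/565) = 213/565)
1/(1/S(m(2)) + N(J)) = 1/(1/(213/565) + (70 + 120)) = 1/(565/213 + 190) = 1/(41035/213) = 213/41035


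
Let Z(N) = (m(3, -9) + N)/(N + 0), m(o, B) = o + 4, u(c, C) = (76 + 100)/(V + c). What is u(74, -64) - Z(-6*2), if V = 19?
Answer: 183/124 ≈ 1.4758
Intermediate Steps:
u(c, C) = 176/(19 + c) (u(c, C) = (76 + 100)/(19 + c) = 176/(19 + c))
m(o, B) = 4 + o
Z(N) = (7 + N)/N (Z(N) = ((4 + 3) + N)/(N + 0) = (7 + N)/N)
u(74, -64) - Z(-6*2) = 176/(19 + 74) - (7 - 6*2)/((-6*2)) = 176/93 - (7 - 12)/(-12) = 176*(1/93) - (-1)*(-5)/12 = 176/93 - 1*5/12 = 176/93 - 5/12 = 183/124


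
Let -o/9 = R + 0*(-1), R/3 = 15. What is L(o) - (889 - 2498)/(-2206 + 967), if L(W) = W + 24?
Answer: -473668/1239 ≈ -382.30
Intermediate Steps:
R = 45 (R = 3*15 = 45)
o = -405 (o = -9*(45 + 0*(-1)) = -9*(45 + 0) = -9*45 = -405)
L(W) = 24 + W
L(o) - (889 - 2498)/(-2206 + 967) = (24 - 405) - (889 - 2498)/(-2206 + 967) = -381 - (-1609)/(-1239) = -381 - (-1609)*(-1)/1239 = -381 - 1*1609/1239 = -381 - 1609/1239 = -473668/1239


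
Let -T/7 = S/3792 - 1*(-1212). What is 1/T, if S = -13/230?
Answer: -872160/7399405349 ≈ -0.00011787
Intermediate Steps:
S = -13/230 (S = (1/230)*(-13) = -13/230 ≈ -0.056522)
T = -7399405349/872160 (T = -7*(-13/230/3792 - 1*(-1212)) = -7*(-13/230*1/3792 + 1212) = -7*(-13/872160 + 1212) = -7*1057057907/872160 = -7399405349/872160 ≈ -8484.0)
1/T = 1/(-7399405349/872160) = -872160/7399405349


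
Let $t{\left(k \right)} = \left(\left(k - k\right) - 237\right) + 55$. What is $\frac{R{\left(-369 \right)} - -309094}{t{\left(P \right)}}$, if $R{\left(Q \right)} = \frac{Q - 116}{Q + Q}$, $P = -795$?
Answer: $- \frac{228111857}{134316} \approx -1698.3$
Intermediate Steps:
$R{\left(Q \right)} = \frac{-116 + Q}{2 Q}$
$t{\left(k \right)} = -182$ ($t{\left(k \right)} = \left(0 - 237\right) + 55 = -237 + 55 = -182$)
$\frac{R{\left(-369 \right)} - -309094}{t{\left(P \right)}} = \frac{\frac{-116 - 369}{2 \left(-369\right)} - -309094}{-182} = \left(\frac{1}{2} \left(- \frac{1}{369}\right) \left(-485\right) + 309094\right) \left(- \frac{1}{182}\right) = \left(\frac{485}{738} + 309094\right) \left(- \frac{1}{182}\right) = \frac{228111857}{738} \left(- \frac{1}{182}\right) = - \frac{228111857}{134316}$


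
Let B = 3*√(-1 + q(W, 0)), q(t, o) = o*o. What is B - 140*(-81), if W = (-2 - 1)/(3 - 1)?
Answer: 11340 + 3*I ≈ 11340.0 + 3.0*I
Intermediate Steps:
W = -3/2 ≈ -1.5000
q(t, o) = o²
B = 3*I (B = 3*√(-1 + 0²) = 3*√(-1 + 0) = 3*√(-1) = 3*I ≈ 3.0*I)
B - 140*(-81) = 3*I - 140*(-81) = 3*I + 11340 = 11340 + 3*I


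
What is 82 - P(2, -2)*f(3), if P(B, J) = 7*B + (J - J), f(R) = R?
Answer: 40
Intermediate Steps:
P(B, J) = 7*B (P(B, J) = 7*B + 0 = 7*B)
82 - P(2, -2)*f(3) = 82 - 7*2*3 = 82 - 14*3 = 82 - 1*42 = 82 - 42 = 40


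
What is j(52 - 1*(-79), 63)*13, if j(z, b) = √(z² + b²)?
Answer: 13*√21130 ≈ 1889.7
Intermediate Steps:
j(z, b) = √(b² + z²)
j(52 - 1*(-79), 63)*13 = √(63² + (52 - 1*(-79))²)*13 = √(3969 + (52 + 79)²)*13 = √(3969 + 131²)*13 = √(3969 + 17161)*13 = √21130*13 = 13*√21130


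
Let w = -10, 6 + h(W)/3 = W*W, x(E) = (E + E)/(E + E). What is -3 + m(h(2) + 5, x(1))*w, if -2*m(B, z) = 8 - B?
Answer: 42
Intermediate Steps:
x(E) = 1 (x(E) = (2*E)/((2*E)) = (2*E)*(1/(2*E)) = 1)
h(W) = -18 + 3*W² (h(W) = -18 + 3*(W*W) = -18 + 3*W²)
m(B, z) = -4 + B/2 (m(B, z) = -(8 - B)/2 = -4 + B/2)
-3 + m(h(2) + 5, x(1))*w = -3 + (-4 + ((-18 + 3*2²) + 5)/2)*(-10) = -3 + (-4 + ((-18 + 3*4) + 5)/2)*(-10) = -3 + (-4 + ((-18 + 12) + 5)/2)*(-10) = -3 + (-4 + (-6 + 5)/2)*(-10) = -3 + (-4 + (½)*(-1))*(-10) = -3 + (-4 - ½)*(-10) = -3 - 9/2*(-10) = -3 + 45 = 42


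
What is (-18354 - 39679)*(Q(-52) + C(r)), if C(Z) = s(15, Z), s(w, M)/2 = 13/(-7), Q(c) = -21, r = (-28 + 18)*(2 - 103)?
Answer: 10039709/7 ≈ 1.4342e+6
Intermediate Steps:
r = 1010 (r = -10*(-101) = 1010)
s(w, M) = -26/7 (s(w, M) = 2*(13/(-7)) = 2*(13*(-⅐)) = 2*(-13/7) = -26/7)
C(Z) = -26/7
(-18354 - 39679)*(Q(-52) + C(r)) = (-18354 - 39679)*(-21 - 26/7) = -58033*(-173/7) = 10039709/7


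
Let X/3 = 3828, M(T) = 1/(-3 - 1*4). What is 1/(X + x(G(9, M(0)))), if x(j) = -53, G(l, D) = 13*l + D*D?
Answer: 1/11431 ≈ 8.7481e-5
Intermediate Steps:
M(T) = -1/7 (M(T) = 1/(-3 - 4) = 1/(-7) = -1/7)
G(l, D) = D**2 + 13*l (G(l, D) = 13*l + D**2 = D**2 + 13*l)
X = 11484 (X = 3*3828 = 11484)
1/(X + x(G(9, M(0)))) = 1/(11484 - 53) = 1/11431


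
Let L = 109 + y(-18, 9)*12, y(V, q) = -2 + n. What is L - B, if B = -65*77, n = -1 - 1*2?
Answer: 5054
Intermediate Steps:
n = -3 (n = -1 - 2 = -3)
y(V, q) = -5 (y(V, q) = -2 - 3 = -5)
B = -5005
L = 49 (L = 109 - 5*12 = 109 - 60 = 49)
L - B = 49 - 1*(-5005) = 49 + 5005 = 5054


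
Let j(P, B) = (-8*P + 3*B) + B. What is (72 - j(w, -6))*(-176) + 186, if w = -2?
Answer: -13894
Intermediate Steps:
j(P, B) = -8*P + 4*B
(72 - j(w, -6))*(-176) + 186 = (72 - (-8*(-2) + 4*(-6)))*(-176) + 186 = (72 - (16 - 24))*(-176) + 186 = (72 - 1*(-8))*(-176) + 186 = (72 + 8)*(-176) + 186 = 80*(-176) + 186 = -14080 + 186 = -13894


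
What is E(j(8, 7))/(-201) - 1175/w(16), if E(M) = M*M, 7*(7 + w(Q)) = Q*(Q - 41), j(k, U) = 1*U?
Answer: 1631224/90249 ≈ 18.075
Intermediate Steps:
j(k, U) = U
w(Q) = -7 + Q*(-41 + Q)/7 (w(Q) = -7 + (Q*(Q - 41))/7 = -7 + (Q*(-41 + Q))/7 = -7 + Q*(-41 + Q)/7)
E(M) = M²
E(j(8, 7))/(-201) - 1175/w(16) = 7²/(-201) - 1175/(-7 - 41/7*16 + (⅐)*16²) = 49*(-1/201) - 1175/(-7 - 656/7 + (⅐)*256) = -49/201 - 1175/(-7 - 656/7 + 256/7) = -49/201 - 1175/(-449/7) = -49/201 - 1175*(-7/449) = -49/201 + 8225/449 = 1631224/90249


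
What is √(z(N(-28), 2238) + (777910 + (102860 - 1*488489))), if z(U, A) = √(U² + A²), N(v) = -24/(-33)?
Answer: √(47466001 + 22*√151511497)/11 ≈ 628.11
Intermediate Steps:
N(v) = 8/11 (N(v) = -24*(-1/33) = 8/11)
z(U, A) = √(A² + U²)
√(z(N(-28), 2238) + (777910 + (102860 - 1*488489))) = √(√(2238² + (8/11)²) + (777910 + (102860 - 1*488489))) = √(√(5008644 + 64/121) + (777910 + (102860 - 488489))) = √(√(606045988/121) + (777910 - 385629)) = √(2*√151511497/11 + 392281) = √(392281 + 2*√151511497/11)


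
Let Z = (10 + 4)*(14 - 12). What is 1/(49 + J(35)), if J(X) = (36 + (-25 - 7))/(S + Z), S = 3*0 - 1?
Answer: 27/1327 ≈ 0.020347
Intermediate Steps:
Z = 28 (Z = 14*2 = 28)
S = -1 (S = 0 - 1 = -1)
J(X) = 4/27 (J(X) = (36 + (-25 - 7))/(-1 + 28) = (36 - 32)/27 = 4*(1/27) = 4/27)
1/(49 + J(35)) = 1/(49 + 4/27) = 1/(1327/27) = 27/1327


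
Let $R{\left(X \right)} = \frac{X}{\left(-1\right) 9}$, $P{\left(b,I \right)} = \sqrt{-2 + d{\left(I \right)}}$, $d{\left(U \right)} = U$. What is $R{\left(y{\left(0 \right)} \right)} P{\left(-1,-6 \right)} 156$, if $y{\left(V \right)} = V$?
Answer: $0$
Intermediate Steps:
$P{\left(b,I \right)} = \sqrt{-2 + I}$
$R{\left(X \right)} = - \frac{X}{9}$ ($R{\left(X \right)} = \frac{X}{-9} = X \left(- \frac{1}{9}\right) = - \frac{X}{9}$)
$R{\left(y{\left(0 \right)} \right)} P{\left(-1,-6 \right)} 156 = \left(- \frac{1}{9}\right) 0 \sqrt{-2 - 6} \cdot 156 = 0 \sqrt{-8} \cdot 156 = 0 \cdot 2 i \sqrt{2} \cdot 156 = 0 \cdot 156 = 0$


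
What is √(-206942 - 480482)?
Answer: 8*I*√10741 ≈ 829.11*I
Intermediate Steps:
√(-206942 - 480482) = √(-687424) = 8*I*√10741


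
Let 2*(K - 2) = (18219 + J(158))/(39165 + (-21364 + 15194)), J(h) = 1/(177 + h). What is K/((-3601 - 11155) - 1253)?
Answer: -25158333/176952679925 ≈ -0.00014218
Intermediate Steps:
K = 25158333/11053325 (K = 2 + ((18219 + 1/(177 + 158))/(39165 + (-21364 + 15194)))/2 = 2 + ((18219 + 1/335)/(39165 - 6170))/2 = 2 + ((18219 + 1/335)/32995)/2 = 2 + ((6103366/335)*(1/32995))/2 = 2 + (1/2)*(6103366/11053325) = 2 + 3051683/11053325 = 25158333/11053325 ≈ 2.2761)
K/((-3601 - 11155) - 1253) = 25158333/(11053325*((-3601 - 11155) - 1253)) = 25158333/(11053325*(-14756 - 1253)) = (25158333/11053325)/(-16009) = (25158333/11053325)*(-1/16009) = -25158333/176952679925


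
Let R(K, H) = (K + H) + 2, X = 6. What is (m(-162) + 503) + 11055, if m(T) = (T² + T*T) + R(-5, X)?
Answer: 64049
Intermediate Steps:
R(K, H) = 2 + H + K (R(K, H) = (H + K) + 2 = 2 + H + K)
m(T) = 3 + 2*T² (m(T) = (T² + T*T) + (2 + 6 - 5) = (T² + T²) + 3 = 2*T² + 3 = 3 + 2*T²)
(m(-162) + 503) + 11055 = ((3 + 2*(-162)²) + 503) + 11055 = ((3 + 2*26244) + 503) + 11055 = ((3 + 52488) + 503) + 11055 = (52491 + 503) + 11055 = 52994 + 11055 = 64049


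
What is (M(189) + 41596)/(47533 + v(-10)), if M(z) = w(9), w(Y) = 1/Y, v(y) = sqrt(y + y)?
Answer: 17794691545/20334474981 - 748730*I*sqrt(5)/20334474981 ≈ 0.8751 - 8.2334e-5*I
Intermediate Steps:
v(y) = sqrt(2)*sqrt(y) (v(y) = sqrt(2*y) = sqrt(2)*sqrt(y))
M(z) = 1/9
(M(189) + 41596)/(47533 + v(-10)) = (1/9 + 41596)/(47533 + sqrt(2)*sqrt(-10)) = 374365/(9*(47533 + sqrt(2)*(I*sqrt(10)))) = 374365/(9*(47533 + 2*I*sqrt(5)))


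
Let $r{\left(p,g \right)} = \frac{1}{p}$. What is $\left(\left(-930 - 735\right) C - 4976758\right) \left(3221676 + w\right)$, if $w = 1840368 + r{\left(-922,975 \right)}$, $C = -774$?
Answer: $- \frac{8606437234457608}{461} \approx -1.8669 \cdot 10^{13}$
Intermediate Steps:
$w = \frac{1696819295}{922}$ ($w = 1840368 + \frac{1}{-922} = 1840368 - \frac{1}{922} = \frac{1696819295}{922} \approx 1.8404 \cdot 10^{6}$)
$\left(\left(-930 - 735\right) C - 4976758\right) \left(3221676 + w\right) = \left(\left(-930 - 735\right) \left(-774\right) - 4976758\right) \left(3221676 + \frac{1696819295}{922}\right) = \left(\left(-1665\right) \left(-774\right) - 4976758\right) \frac{4667204567}{922} = \left(1288710 - 4976758\right) \frac{4667204567}{922} = \left(-3688048\right) \frac{4667204567}{922} = - \frac{8606437234457608}{461}$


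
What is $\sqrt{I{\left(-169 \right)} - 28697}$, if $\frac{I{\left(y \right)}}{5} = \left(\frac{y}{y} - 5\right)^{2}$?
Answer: $i \sqrt{28617} \approx 169.17 i$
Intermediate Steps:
$I{\left(y \right)} = 80$ ($I{\left(y \right)} = 5 \left(\frac{y}{y} - 5\right)^{2} = 5 \left(1 - 5\right)^{2} = 5 \left(-4\right)^{2} = 5 \cdot 16 = 80$)
$\sqrt{I{\left(-169 \right)} - 28697} = \sqrt{80 - 28697} = \sqrt{-28617} = i \sqrt{28617}$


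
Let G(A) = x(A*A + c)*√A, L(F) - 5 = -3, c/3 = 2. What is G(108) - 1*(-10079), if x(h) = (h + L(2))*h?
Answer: 10079 + 817273440*√3 ≈ 1.4156e+9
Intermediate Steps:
c = 6 (c = 3*2 = 6)
L(F) = 2 (L(F) = 5 - 3 = 2)
x(h) = h*(2 + h) (x(h) = (h + 2)*h = (2 + h)*h = h*(2 + h))
G(A) = √A*(6 + A²)*(8 + A²) (G(A) = ((A*A + 6)*(2 + (A*A + 6)))*√A = ((A² + 6)*(2 + (A² + 6)))*√A = ((6 + A²)*(2 + (6 + A²)))*√A = ((6 + A²)*(8 + A²))*√A = √A*(6 + A²)*(8 + A²))
G(108) - 1*(-10079) = √108*(6 + 108²)*(8 + 108²) - 1*(-10079) = (6*√3)*(6 + 11664)*(8 + 11664) + 10079 = (6*√3)*11670*11672 + 10079 = 817273440*√3 + 10079 = 10079 + 817273440*√3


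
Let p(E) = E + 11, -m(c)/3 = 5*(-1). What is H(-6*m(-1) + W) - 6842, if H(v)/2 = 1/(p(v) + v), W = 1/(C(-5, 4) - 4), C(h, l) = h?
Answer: -10420384/1523 ≈ -6842.0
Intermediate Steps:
m(c) = 15 (m(c) = -15*(-1) = -3*(-5) = 15)
W = -1/9 (W = 1/(-5 - 4) = 1/(-9) = -1/9 ≈ -0.11111)
p(E) = 11 + E
H(v) = 2/(11 + 2*v) (H(v) = 2/((11 + v) + v) = 2/(11 + 2*v))
H(-6*m(-1) + W) - 6842 = 2/(11 + 2*(-6*15 - 1/9)) - 6842 = 2/(11 + 2*(-90 - 1/9)) - 6842 = 2/(11 + 2*(-811/9)) - 6842 = 2/(11 - 1622/9) - 6842 = 2/(-1523/9) - 6842 = 2*(-9/1523) - 6842 = -18/1523 - 6842 = -10420384/1523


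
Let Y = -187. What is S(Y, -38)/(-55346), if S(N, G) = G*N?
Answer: -3553/27673 ≈ -0.12839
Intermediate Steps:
S(Y, -38)/(-55346) = -38*(-187)/(-55346) = 7106*(-1/55346) = -3553/27673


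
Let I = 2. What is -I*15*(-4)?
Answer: 120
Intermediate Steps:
-I*15*(-4) = -2*15*(-4) = -30*(-4) = -1*(-120) = 120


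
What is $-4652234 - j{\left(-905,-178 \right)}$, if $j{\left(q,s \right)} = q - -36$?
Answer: $-4651365$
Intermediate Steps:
$j{\left(q,s \right)} = 36 + q$ ($j{\left(q,s \right)} = q + 36 = 36 + q$)
$-4652234 - j{\left(-905,-178 \right)} = -4652234 - \left(36 - 905\right) = -4652234 - -869 = -4652234 + 869 = -4651365$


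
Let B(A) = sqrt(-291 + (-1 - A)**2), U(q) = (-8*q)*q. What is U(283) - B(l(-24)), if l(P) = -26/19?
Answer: -640712 - I*sqrt(105002)/19 ≈ -6.4071e+5 - 17.055*I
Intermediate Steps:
U(q) = -8*q**2
l(P) = -26/19 (l(P) = -26*1/19 = -26/19)
U(283) - B(l(-24)) = -8*283**2 - sqrt(-291 + (1 - 26/19)**2) = -8*80089 - sqrt(-291 + (-7/19)**2) = -640712 - sqrt(-291 + 49/361) = -640712 - sqrt(-105002/361) = -640712 - I*sqrt(105002)/19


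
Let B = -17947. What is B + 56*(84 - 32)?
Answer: -15035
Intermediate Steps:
B + 56*(84 - 32) = -17947 + 56*(84 - 32) = -17947 + 56*52 = -17947 + 2912 = -15035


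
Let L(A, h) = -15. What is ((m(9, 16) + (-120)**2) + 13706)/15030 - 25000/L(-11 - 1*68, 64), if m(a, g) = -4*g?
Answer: 12539021/7515 ≈ 1668.5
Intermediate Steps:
((m(9, 16) + (-120)**2) + 13706)/15030 - 25000/L(-11 - 1*68, 64) = ((-4*16 + (-120)**2) + 13706)/15030 - 25000/(-15) = ((-64 + 14400) + 13706)*(1/15030) - 25000*(-1/15) = (14336 + 13706)*(1/15030) + 5000/3 = 28042*(1/15030) + 5000/3 = 14021/7515 + 5000/3 = 12539021/7515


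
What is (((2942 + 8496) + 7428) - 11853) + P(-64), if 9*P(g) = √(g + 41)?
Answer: 7013 + I*√23/9 ≈ 7013.0 + 0.53287*I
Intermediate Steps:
P(g) = √(41 + g)/9 (P(g) = √(g + 41)/9 = √(41 + g)/9)
(((2942 + 8496) + 7428) - 11853) + P(-64) = (((2942 + 8496) + 7428) - 11853) + √(41 - 64)/9 = ((11438 + 7428) - 11853) + √(-23)/9 = (18866 - 11853) + (I*√23)/9 = 7013 + I*√23/9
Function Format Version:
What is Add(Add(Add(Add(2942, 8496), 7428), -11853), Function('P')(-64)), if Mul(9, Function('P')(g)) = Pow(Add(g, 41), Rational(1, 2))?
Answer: Add(7013, Mul(Rational(1, 9), I, Pow(23, Rational(1, 2)))) ≈ Add(7013.0, Mul(0.53287, I))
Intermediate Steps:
Function('P')(g) = Mul(Rational(1, 9), Pow(Add(41, g), Rational(1, 2))) (Function('P')(g) = Mul(Rational(1, 9), Pow(Add(g, 41), Rational(1, 2))) = Mul(Rational(1, 9), Pow(Add(41, g), Rational(1, 2))))
Add(Add(Add(Add(2942, 8496), 7428), -11853), Function('P')(-64)) = Add(Add(Add(Add(2942, 8496), 7428), -11853), Mul(Rational(1, 9), Pow(Add(41, -64), Rational(1, 2)))) = Add(Add(Add(11438, 7428), -11853), Mul(Rational(1, 9), Pow(-23, Rational(1, 2)))) = Add(Add(18866, -11853), Mul(Rational(1, 9), Mul(I, Pow(23, Rational(1, 2))))) = Add(7013, Mul(Rational(1, 9), I, Pow(23, Rational(1, 2))))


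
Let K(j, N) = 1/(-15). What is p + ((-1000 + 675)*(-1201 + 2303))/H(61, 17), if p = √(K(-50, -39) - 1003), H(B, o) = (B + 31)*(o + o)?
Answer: -179075/1564 + I*√225690/15 ≈ -114.5 + 31.671*I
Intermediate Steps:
H(B, o) = 2*o*(31 + B) (H(B, o) = (31 + B)*(2*o) = 2*o*(31 + B))
K(j, N) = -1/15
p = I*√225690/15 (p = √(-1/15 - 1003) = √(-15046/15) = I*√225690/15 ≈ 31.671*I)
p + ((-1000 + 675)*(-1201 + 2303))/H(61, 17) = I*√225690/15 + ((-1000 + 675)*(-1201 + 2303))/((2*17*(31 + 61))) = I*√225690/15 + (-325*1102)/((2*17*92)) = I*√225690/15 - 358150/3128 = I*√225690/15 - 358150*1/3128 = I*√225690/15 - 179075/1564 = -179075/1564 + I*√225690/15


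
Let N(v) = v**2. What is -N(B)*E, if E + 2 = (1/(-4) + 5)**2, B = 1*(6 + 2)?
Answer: -1316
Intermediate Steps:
B = 8 (B = 1*8 = 8)
E = 329/16 (E = -2 + (1/(-4) + 5)**2 = -2 + (-1/4 + 5)**2 = -2 + (19/4)**2 = -2 + 361/16 = 329/16 ≈ 20.563)
-N(B)*E = -8**2*329/16 = -64*329/16 = -1*1316 = -1316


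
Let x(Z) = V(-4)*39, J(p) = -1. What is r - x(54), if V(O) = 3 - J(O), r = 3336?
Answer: 3180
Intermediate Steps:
V(O) = 4 (V(O) = 3 - 1*(-1) = 3 + 1 = 4)
x(Z) = 156 (x(Z) = 4*39 = 156)
r - x(54) = 3336 - 1*156 = 3336 - 156 = 3180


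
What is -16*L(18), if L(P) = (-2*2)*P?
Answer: 1152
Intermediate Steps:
L(P) = -4*P
-16*L(18) = -(-64)*18 = -16*(-72) = 1152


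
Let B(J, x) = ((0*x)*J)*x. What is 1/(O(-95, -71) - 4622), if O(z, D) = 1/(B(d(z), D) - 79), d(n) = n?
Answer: -79/365139 ≈ -0.00021636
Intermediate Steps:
B(J, x) = 0 (B(J, x) = (0*J)*x = 0*x = 0)
O(z, D) = -1/79 (O(z, D) = 1/(0 - 79) = 1/(-79) = -1/79)
1/(O(-95, -71) - 4622) = 1/(-1/79 - 4622) = 1/(-365139/79) = -79/365139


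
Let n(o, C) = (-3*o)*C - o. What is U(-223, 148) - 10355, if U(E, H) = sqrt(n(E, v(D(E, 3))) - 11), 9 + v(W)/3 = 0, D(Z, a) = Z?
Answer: -10355 + I*sqrt(17851) ≈ -10355.0 + 133.61*I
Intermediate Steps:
v(W) = -27 (v(W) = -27 + 3*0 = -27 + 0 = -27)
n(o, C) = -o - 3*C*o (n(o, C) = -3*C*o - o = -o - 3*C*o)
U(E, H) = sqrt(-11 + 80*E) (U(E, H) = sqrt(-E*(1 + 3*(-27)) - 11) = sqrt(-E*(1 - 81) - 11) = sqrt(-1*E*(-80) - 11) = sqrt(80*E - 11) = sqrt(-11 + 80*E))
U(-223, 148) - 10355 = sqrt(-11 + 80*(-223)) - 10355 = sqrt(-11 - 17840) - 10355 = sqrt(-17851) - 10355 = I*sqrt(17851) - 10355 = -10355 + I*sqrt(17851)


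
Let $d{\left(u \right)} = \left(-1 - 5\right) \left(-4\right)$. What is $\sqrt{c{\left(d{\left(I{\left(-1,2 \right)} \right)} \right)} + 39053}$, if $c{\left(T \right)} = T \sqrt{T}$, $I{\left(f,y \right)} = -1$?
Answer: $\sqrt{39053 + 48 \sqrt{6}} \approx 197.92$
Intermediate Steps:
$d{\left(u \right)} = 24$ ($d{\left(u \right)} = \left(-6\right) \left(-4\right) = 24$)
$c{\left(T \right)} = T^{\frac{3}{2}}$
$\sqrt{c{\left(d{\left(I{\left(-1,2 \right)} \right)} \right)} + 39053} = \sqrt{24^{\frac{3}{2}} + 39053} = \sqrt{48 \sqrt{6} + 39053} = \sqrt{39053 + 48 \sqrt{6}}$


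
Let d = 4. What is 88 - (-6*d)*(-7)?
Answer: -80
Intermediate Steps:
88 - (-6*d)*(-7) = 88 - (-6*4)*(-7) = 88 - (-24)*(-7) = 88 - 1*168 = 88 - 168 = -80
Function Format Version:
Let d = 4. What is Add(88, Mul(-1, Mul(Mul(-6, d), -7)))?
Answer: -80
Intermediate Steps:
Add(88, Mul(-1, Mul(Mul(-6, d), -7))) = Add(88, Mul(-1, Mul(Mul(-6, 4), -7))) = Add(88, Mul(-1, Mul(-24, -7))) = Add(88, Mul(-1, 168)) = Add(88, -168) = -80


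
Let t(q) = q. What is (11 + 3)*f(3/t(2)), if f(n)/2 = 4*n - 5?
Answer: 28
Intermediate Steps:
f(n) = -10 + 8*n (f(n) = 2*(4*n - 5) = 2*(-5 + 4*n) = -10 + 8*n)
(11 + 3)*f(3/t(2)) = (11 + 3)*(-10 + 8*(3/2)) = 14*(-10 + 8*(3*(½))) = 14*(-10 + 8*(3/2)) = 14*(-10 + 12) = 14*2 = 28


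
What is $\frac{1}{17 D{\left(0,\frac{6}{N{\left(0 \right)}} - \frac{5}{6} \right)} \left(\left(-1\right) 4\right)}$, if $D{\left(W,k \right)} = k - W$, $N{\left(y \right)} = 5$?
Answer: $- \frac{15}{374} \approx -0.040107$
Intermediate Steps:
$\frac{1}{17 D{\left(0,\frac{6}{N{\left(0 \right)}} - \frac{5}{6} \right)} \left(\left(-1\right) 4\right)} = \frac{1}{17 \left(\left(\frac{6}{5} - \frac{5}{6}\right) - 0\right) \left(\left(-1\right) 4\right)} = \frac{1}{17 \left(\left(6 \cdot \frac{1}{5} - \frac{5}{6}\right) + 0\right) \left(-4\right)} = \frac{1}{17 \left(\left(\frac{6}{5} - \frac{5}{6}\right) + 0\right) \left(-4\right)} = \frac{1}{17 \left(\frac{11}{30} + 0\right) \left(-4\right)} = \frac{1}{17 \cdot \frac{11}{30} \left(-4\right)} = \frac{1}{17 \left(- \frac{22}{15}\right)} = \frac{1}{- \frac{374}{15}} = - \frac{15}{374}$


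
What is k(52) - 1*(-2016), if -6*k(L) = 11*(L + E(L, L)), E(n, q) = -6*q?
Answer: 7478/3 ≈ 2492.7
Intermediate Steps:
k(L) = 55*L/6 (k(L) = -11*(L - 6*L)/6 = -11*(-5*L)/6 = -(-55)*L/6 = 55*L/6)
k(52) - 1*(-2016) = (55/6)*52 - 1*(-2016) = 1430/3 + 2016 = 7478/3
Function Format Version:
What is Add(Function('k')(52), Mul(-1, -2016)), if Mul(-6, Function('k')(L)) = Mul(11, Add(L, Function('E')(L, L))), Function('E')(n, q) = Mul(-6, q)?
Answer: Rational(7478, 3) ≈ 2492.7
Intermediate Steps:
Function('k')(L) = Mul(Rational(55, 6), L) (Function('k')(L) = Mul(Rational(-1, 6), Mul(11, Add(L, Mul(-6, L)))) = Mul(Rational(-1, 6), Mul(11, Mul(-5, L))) = Mul(Rational(-1, 6), Mul(-55, L)) = Mul(Rational(55, 6), L))
Add(Function('k')(52), Mul(-1, -2016)) = Add(Mul(Rational(55, 6), 52), Mul(-1, -2016)) = Add(Rational(1430, 3), 2016) = Rational(7478, 3)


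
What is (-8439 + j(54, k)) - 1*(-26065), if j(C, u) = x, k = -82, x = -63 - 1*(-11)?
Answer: 17574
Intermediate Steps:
x = -52 (x = -63 + 11 = -52)
j(C, u) = -52
(-8439 + j(54, k)) - 1*(-26065) = (-8439 - 52) - 1*(-26065) = -8491 + 26065 = 17574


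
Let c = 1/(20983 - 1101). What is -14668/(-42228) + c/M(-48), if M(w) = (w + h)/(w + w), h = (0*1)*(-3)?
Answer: 36464204/104947137 ≈ 0.34745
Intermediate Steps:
h = 0 (h = 0*(-3) = 0)
M(w) = ½ (M(w) = (w + 0)/(w + w) = w/((2*w)) = w*(1/(2*w)) = ½)
c = 1/19882 ≈ 5.0297e-5
-14668/(-42228) + c/M(-48) = -14668/(-42228) + 1/(19882*(½)) = -14668*(-1/42228) + (1/19882)*2 = 3667/10557 + 1/9941 = 36464204/104947137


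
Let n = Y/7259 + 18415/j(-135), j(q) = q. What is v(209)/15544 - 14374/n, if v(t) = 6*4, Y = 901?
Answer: 160997244204/1526430515 ≈ 105.47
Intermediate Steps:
n = -1571210/11529 (n = 901/7259 + 18415/(-135) = 901*(1/7259) + 18415*(-1/135) = 53/427 - 3683/27 = -1571210/11529 ≈ -136.28)
v(t) = 24
v(209)/15544 - 14374/n = 24/15544 - 14374/(-1571210/11529) = 24*(1/15544) - 14374*(-11529/1571210) = 3/1943 + 82858923/785605 = 160997244204/1526430515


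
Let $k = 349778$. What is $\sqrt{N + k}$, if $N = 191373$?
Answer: $\sqrt{541151} \approx 735.63$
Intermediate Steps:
$\sqrt{N + k} = \sqrt{191373 + 349778} = \sqrt{541151}$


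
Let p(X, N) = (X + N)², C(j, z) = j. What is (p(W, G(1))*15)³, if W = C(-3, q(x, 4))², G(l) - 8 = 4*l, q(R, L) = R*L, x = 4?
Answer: 289460658375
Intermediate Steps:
q(R, L) = L*R
G(l) = 8 + 4*l
W = 9 (W = (-3)² = 9)
p(X, N) = (N + X)²
(p(W, G(1))*15)³ = (((8 + 4*1) + 9)²*15)³ = (((8 + 4) + 9)²*15)³ = ((12 + 9)²*15)³ = (21²*15)³ = (441*15)³ = 6615³ = 289460658375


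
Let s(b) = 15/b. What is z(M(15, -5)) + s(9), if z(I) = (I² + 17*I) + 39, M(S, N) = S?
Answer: 1562/3 ≈ 520.67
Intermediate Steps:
z(I) = 39 + I² + 17*I
z(M(15, -5)) + s(9) = (39 + 15² + 17*15) + 15/9 = (39 + 225 + 255) + 15*(⅑) = 519 + 5/3 = 1562/3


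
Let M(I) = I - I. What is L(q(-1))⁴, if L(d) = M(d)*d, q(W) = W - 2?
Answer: 0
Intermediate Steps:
q(W) = -2 + W
M(I) = 0
L(d) = 0 (L(d) = 0*d = 0)
L(q(-1))⁴ = 0⁴ = 0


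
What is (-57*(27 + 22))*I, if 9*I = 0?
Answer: 0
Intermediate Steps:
I = 0 (I = (⅑)*0 = 0)
(-57*(27 + 22))*I = -57*(27 + 22)*0 = -57*49*0 = -2793*0 = 0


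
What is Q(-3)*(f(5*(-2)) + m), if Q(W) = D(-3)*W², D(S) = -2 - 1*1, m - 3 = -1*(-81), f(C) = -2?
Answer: -2214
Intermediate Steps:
m = 84 (m = 3 - 1*(-81) = 3 + 81 = 84)
D(S) = -3 (D(S) = -2 - 1 = -3)
Q(W) = -3*W²
Q(-3)*(f(5*(-2)) + m) = (-3*(-3)²)*(-2 + 84) = -3*9*82 = -27*82 = -2214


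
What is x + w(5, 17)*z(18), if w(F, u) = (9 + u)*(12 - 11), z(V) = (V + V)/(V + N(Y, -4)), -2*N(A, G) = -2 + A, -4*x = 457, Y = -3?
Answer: -11249/164 ≈ -68.591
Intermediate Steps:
x = -457/4 (x = -¼*457 = -457/4 ≈ -114.25)
N(A, G) = 1 - A/2 (N(A, G) = -(-2 + A)/2 = 1 - A/2)
z(V) = 2*V/(5/2 + V) (z(V) = (V + V)/(V + (1 - ½*(-3))) = (2*V)/(V + (1 + 3/2)) = (2*V)/(V + 5/2) = (2*V)/(5/2 + V) = 2*V/(5/2 + V))
w(F, u) = 9 + u (w(F, u) = (9 + u)*1 = 9 + u)
x + w(5, 17)*z(18) = -457/4 + (9 + 17)*(4*18/(5 + 2*18)) = -457/4 + 26*(4*18/(5 + 36)) = -457/4 + 26*(4*18/41) = -457/4 + 26*(4*18*(1/41)) = -457/4 + 26*(72/41) = -457/4 + 1872/41 = -11249/164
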